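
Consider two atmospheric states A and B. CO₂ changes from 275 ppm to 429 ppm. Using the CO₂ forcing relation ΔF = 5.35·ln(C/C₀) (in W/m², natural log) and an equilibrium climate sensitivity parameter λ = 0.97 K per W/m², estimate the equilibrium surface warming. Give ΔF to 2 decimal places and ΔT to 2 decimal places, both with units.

ΔF = 2.38 W/m²; ΔT = 2.31 K

CO₂: 5.35 × ln(429/275) = 5.35 × ln(1.56000) = 5.35 × 0.44469 = 2.3791 W/m².
ΔT = λ ΔF = 0.97 × 2.38 = 2.3086 K.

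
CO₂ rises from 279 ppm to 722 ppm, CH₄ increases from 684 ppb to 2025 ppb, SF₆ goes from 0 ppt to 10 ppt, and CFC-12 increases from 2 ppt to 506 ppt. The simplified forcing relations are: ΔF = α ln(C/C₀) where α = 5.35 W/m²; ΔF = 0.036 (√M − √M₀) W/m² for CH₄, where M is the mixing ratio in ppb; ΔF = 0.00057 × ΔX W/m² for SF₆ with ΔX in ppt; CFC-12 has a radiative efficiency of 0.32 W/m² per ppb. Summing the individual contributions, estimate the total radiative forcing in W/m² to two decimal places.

CO₂: 5.35 × ln(722/279) = 5.35 × ln(2.58781) = 5.35 × 0.95081 = 5.0868 W/m².
CH₄: 0.036 × (√2025 − √684) = 0.036 × (45.0000 − 26.1534) = 0.036 × 18.8466 = 0.6785 W/m².
SF₆: ΔF = 0.00057 × (10 − 0) = 0.00057 × 10 = 0.0057 W/m².
CFC-12: Δ = 506 − 2 = 504 ppt = 0.504 ppb; ΔF = 0.32 × 0.504 = 0.1613 W/m².
Total ΔF = 5.0868 + 0.6785 + 0.0057 + 0.1613 = 5.9323 W/m².

ΔF = 5.93 W/m²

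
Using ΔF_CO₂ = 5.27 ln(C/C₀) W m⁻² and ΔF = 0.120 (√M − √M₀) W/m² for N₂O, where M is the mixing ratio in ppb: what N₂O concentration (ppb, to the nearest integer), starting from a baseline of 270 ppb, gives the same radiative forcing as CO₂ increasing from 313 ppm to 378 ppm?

CO₂ forcing: 5.27 × ln(378/313) = 5.27 × 0.188691 = 0.99440 W/m².
Set 0.120(√M − √270) = 0.99440: √M = 0.99440/0.120 + √270 = 8.2867 + 16.4317 = 24.7184.
M = (24.7184)² = 611.00 ppb.

M ≈ 611 ppb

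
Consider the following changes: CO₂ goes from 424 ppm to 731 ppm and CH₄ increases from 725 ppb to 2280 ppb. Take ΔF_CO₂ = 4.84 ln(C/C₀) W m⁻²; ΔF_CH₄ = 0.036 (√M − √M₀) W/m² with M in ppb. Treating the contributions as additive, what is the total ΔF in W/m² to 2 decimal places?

ΔF = 3.39 W/m²

CO₂: 4.84 × ln(731/424) = 4.84 × ln(1.72406) = 4.84 × 0.54468 = 2.6363 W/m².
CH₄: 0.036 × (√2280 − √725) = 0.036 × (47.7493 − 26.9258) = 0.036 × 20.8235 = 0.7496 W/m².
Total ΔF = 2.6363 + 0.7496 = 3.3859 W/m².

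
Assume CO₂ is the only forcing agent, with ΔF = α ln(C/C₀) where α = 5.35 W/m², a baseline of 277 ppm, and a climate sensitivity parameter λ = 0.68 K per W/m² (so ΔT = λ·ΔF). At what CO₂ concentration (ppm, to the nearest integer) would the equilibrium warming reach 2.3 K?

C ≈ 521 ppm

Required forcing: ΔF = ΔT/λ = 2.3/0.68 = 3.3824 W/m².
Then ln(C/277) = ΔF/5.35 = 3.3824/5.35 = 0.63222.
So C = 277 × e^0.63222 = 277 × 1.88178 = 521.25 ppm.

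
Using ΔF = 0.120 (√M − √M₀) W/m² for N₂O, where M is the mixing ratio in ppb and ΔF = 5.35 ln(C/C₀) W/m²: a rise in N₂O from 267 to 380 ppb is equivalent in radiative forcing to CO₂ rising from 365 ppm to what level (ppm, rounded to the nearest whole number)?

N₂O forcing: 0.120 × (√380 − √267) = 0.120 × (19.4936 − 16.3401) = 0.120 × 3.1535 = 0.37842 W/m².
Set 5.35 ln(C/365) = 0.37842: ln(C/365) = 0.37842/5.35 = 0.07073, so C = 365 × e^0.07073 = 365 × 1.07329 = 391.75 ppm.

C ≈ 392 ppm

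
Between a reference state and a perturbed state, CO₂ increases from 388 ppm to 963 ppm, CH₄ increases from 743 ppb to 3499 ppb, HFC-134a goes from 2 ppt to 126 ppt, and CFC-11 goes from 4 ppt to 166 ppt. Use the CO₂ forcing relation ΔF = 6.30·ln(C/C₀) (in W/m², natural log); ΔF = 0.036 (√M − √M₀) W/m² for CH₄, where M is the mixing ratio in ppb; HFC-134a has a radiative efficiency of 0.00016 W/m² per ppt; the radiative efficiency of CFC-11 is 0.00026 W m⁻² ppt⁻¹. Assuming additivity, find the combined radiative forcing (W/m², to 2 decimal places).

CO₂: 6.30 × ln(963/388) = 6.30 × ln(2.48196) = 6.30 × 0.90905 = 5.7270 W/m².
CH₄: 0.036 × (√3499 − √743) = 0.036 × (59.1523 − 27.2580) = 0.036 × 31.8943 = 1.1482 W/m².
HFC-134a: ΔF = 0.00016 × (126 − 2) = 0.00016 × 124 = 0.0198 W/m².
CFC-11: ΔF = 0.00026 × (166 − 4) = 0.00026 × 162 = 0.0421 W/m².
Total ΔF = 5.7270 + 1.1482 + 0.0198 + 0.0421 = 6.9371 W/m².

ΔF = 6.94 W/m²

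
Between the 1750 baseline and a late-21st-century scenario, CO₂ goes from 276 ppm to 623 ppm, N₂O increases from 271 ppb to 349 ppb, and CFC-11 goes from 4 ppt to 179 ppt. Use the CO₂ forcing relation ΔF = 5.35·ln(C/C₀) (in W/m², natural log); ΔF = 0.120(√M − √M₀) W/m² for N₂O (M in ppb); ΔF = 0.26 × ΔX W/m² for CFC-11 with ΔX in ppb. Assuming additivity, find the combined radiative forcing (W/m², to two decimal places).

ΔF = 4.67 W/m²

CO₂: 5.35 × ln(623/276) = 5.35 × ln(2.25725) = 5.35 × 0.81415 = 4.3557 W/m².
N₂O: 0.120 × (√349 − √271) = 0.120 × (18.6815 − 16.4621) = 0.120 × 2.2194 = 0.2663 W/m².
CFC-11: Δ = 179 − 4 = 175 ppt = 0.175 ppb; ΔF = 0.26 × 0.175 = 0.0455 W/m².
Total ΔF = 4.3557 + 0.2663 + 0.0455 = 4.6675 W/m².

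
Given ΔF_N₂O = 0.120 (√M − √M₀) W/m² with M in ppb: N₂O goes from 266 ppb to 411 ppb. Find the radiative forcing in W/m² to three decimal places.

ΔF = 0.476 W/m²

N₂O: 0.120 × (√411 − √266) = 0.120 × (20.2731 − 16.3095) = 0.120 × 3.9636 = 0.4756 W/m².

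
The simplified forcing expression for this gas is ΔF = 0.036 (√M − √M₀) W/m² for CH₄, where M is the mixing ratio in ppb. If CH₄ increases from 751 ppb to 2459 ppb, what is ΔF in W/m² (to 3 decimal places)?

CH₄: 0.036 × (√2459 − √751) = 0.036 × (49.5883 − 27.4044) = 0.036 × 22.1839 = 0.7986 W/m².

ΔF = 0.799 W/m²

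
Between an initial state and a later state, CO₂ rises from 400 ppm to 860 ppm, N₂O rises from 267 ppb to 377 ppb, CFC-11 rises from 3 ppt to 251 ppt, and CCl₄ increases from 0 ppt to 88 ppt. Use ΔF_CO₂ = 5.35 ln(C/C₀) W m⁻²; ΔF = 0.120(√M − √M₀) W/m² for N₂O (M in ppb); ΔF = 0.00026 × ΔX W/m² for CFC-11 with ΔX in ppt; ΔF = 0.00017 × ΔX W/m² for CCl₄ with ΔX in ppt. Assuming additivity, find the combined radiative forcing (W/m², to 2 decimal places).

CO₂: 5.35 × ln(860/400) = 5.35 × ln(2.15000) = 5.35 × 0.76547 = 4.0953 W/m².
N₂O: 0.120 × (√377 − √267) = 0.120 × (19.4165 − 16.3401) = 0.120 × 3.0764 = 0.3692 W/m².
CFC-11: ΔF = 0.00026 × (251 − 3) = 0.00026 × 248 = 0.0645 W/m².
CCl₄: ΔF = 0.00017 × (88 − 0) = 0.00017 × 88 = 0.0150 W/m².
Total ΔF = 4.0953 + 0.3692 + 0.0645 + 0.0150 = 4.5440 W/m².

ΔF = 4.54 W/m²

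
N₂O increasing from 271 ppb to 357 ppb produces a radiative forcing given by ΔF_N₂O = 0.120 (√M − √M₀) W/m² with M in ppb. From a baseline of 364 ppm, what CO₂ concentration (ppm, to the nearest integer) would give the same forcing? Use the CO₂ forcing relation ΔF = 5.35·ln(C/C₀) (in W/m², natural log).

C ≈ 384 ppm

N₂O forcing: 0.120 × (√357 − √271) = 0.120 × (18.8944 − 16.4621) = 0.120 × 2.4323 = 0.29188 W/m².
Set 5.35 ln(C/364) = 0.29188: ln(C/364) = 0.29188/5.35 = 0.05456, so C = 364 × e^0.05456 = 364 × 1.05608 = 384.41 ppm.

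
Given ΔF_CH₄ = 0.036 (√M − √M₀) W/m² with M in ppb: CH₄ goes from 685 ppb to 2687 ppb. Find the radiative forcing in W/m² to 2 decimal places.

CH₄: 0.036 × (√2687 − √685) = 0.036 × (51.8363 − 26.1725) = 0.036 × 25.6638 = 0.9239 W/m².

ΔF = 0.92 W/m²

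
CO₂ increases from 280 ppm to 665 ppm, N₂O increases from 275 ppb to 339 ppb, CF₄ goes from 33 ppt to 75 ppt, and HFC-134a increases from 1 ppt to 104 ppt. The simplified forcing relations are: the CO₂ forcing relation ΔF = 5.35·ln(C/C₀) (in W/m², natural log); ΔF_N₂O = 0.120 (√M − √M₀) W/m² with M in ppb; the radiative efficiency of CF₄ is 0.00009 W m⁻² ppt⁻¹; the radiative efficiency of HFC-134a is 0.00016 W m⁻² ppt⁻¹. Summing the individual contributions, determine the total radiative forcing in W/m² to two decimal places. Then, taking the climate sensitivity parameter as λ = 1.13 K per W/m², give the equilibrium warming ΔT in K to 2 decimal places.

CO₂: 5.35 × ln(665/280) = 5.35 × ln(2.37500) = 5.35 × 0.86500 = 4.6278 W/m².
N₂O: 0.120 × (√339 − √275) = 0.120 × (18.4120 − 16.5831) = 0.120 × 1.8289 = 0.2195 W/m².
CF₄: ΔF = 0.00009 × (75 − 33) = 0.00009 × 42 = 0.0038 W/m².
HFC-134a: ΔF = 0.00016 × (104 − 1) = 0.00016 × 103 = 0.0165 W/m².
Total ΔF = 4.6278 + 0.2195 + 0.0038 + 0.0165 = 4.8676 W/m².
ΔT = λ ΔF = 1.13 × 4.87 = 5.5031 K.

ΔF = 4.87 W/m²; ΔT = 5.50 K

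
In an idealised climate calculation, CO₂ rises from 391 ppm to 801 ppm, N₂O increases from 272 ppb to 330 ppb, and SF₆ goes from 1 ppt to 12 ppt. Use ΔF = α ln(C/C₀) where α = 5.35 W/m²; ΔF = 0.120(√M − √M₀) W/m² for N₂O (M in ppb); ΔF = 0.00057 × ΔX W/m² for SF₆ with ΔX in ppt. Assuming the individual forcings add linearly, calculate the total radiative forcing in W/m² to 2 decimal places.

CO₂: 5.35 × ln(801/391) = 5.35 × ln(2.04859) = 5.35 × 0.71715 = 3.8368 W/m².
N₂O: 0.120 × (√330 − √272) = 0.120 × (18.1659 − 16.4924) = 0.120 × 1.6735 = 0.2008 W/m².
SF₆: ΔF = 0.00057 × (12 − 1) = 0.00057 × 11 = 0.0063 W/m².
Total ΔF = 3.8368 + 0.2008 + 0.0063 = 4.0439 W/m².

ΔF = 4.04 W/m²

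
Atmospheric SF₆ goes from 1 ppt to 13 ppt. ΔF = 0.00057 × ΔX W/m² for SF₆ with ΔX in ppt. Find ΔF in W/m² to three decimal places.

SF₆: ΔF = 0.00057 × (13 − 1) = 0.00057 × 12 = 0.0068 W/m².

ΔF = 0.007 W/m²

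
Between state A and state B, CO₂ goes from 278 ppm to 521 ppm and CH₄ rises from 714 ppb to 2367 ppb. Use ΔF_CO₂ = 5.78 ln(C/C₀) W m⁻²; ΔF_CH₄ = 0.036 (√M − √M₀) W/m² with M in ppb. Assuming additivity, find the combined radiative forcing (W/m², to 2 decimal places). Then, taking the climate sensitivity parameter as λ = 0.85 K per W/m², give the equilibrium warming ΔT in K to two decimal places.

CO₂: 5.78 × ln(521/278) = 5.78 × ln(1.87410) = 5.78 × 0.62813 = 3.6306 W/m².
CH₄: 0.036 × (√2367 − √714) = 0.036 × (48.6518 − 26.7208) = 0.036 × 21.9310 = 0.7895 W/m².
Total ΔF = 3.6306 + 0.7895 = 4.4201 W/m².
ΔT = λ ΔF = 0.85 × 4.42 = 3.7570 K.

ΔF = 4.42 W/m²; ΔT = 3.76 K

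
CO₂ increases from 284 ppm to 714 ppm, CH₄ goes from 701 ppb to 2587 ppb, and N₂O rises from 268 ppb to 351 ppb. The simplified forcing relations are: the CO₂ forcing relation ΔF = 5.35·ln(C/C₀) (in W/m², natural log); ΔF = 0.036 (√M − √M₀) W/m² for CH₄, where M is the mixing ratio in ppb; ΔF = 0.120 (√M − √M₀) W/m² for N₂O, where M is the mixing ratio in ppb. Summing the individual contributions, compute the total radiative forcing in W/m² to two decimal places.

CO₂: 5.35 × ln(714/284) = 5.35 × ln(2.51408) = 5.35 × 0.92191 = 4.9322 W/m².
CH₄: 0.036 × (√2587 − √701) = 0.036 × (50.8626 − 26.4764) = 0.036 × 24.3862 = 0.8779 W/m².
N₂O: 0.120 × (√351 − √268) = 0.120 × (18.7350 − 16.3707) = 0.120 × 2.3643 = 0.2837 W/m².
Total ΔF = 4.9322 + 0.8779 + 0.2837 = 6.0938 W/m².

ΔF = 6.09 W/m²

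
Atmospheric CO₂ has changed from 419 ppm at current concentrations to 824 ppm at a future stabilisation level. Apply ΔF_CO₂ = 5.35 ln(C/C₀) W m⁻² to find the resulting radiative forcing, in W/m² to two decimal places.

ΔF = 3.62 W/m²

CO₂ absorption bands are partially saturated, so forcing scales with the logarithm of the concentration ratio.
CO₂: 5.35 × ln(824/419) = 5.35 × ln(1.96659) = 5.35 × 0.67630 = 3.6182 W/m².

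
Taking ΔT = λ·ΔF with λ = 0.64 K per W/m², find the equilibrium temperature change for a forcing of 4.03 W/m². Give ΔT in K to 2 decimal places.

ΔT = 2.58 K

ΔT = λ ΔF = 0.64 × 4.03 = 2.5792 K.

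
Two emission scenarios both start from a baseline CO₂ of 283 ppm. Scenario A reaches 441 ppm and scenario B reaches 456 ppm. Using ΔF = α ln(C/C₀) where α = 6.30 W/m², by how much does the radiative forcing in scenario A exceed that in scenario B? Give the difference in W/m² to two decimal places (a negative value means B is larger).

ΔF_A = 6.30 ln(441/283) = 6.30 × 0.44360 = 2.7947 W/m².
ΔF_B = 6.30 ln(456/283) = 6.30 × 0.47705 = 3.0054 W/m².
Difference: 2.7947 − 3.0054 = -0.2107 W/m².

ΔF_A − ΔF_B = -0.21 W/m²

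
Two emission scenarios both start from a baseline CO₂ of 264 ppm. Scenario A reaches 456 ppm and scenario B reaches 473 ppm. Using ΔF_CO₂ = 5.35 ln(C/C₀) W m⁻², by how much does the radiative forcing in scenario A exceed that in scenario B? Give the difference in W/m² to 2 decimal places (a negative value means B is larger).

ΔF_A = 5.35 ln(456/264) = 5.35 × 0.54654 = 2.9240 W/m².
ΔF_B = 5.35 ln(473/264) = 5.35 × 0.58315 = 3.1199 W/m².
Difference: 2.9240 − 3.1199 = -0.1959 W/m².

ΔF_A − ΔF_B = -0.20 W/m²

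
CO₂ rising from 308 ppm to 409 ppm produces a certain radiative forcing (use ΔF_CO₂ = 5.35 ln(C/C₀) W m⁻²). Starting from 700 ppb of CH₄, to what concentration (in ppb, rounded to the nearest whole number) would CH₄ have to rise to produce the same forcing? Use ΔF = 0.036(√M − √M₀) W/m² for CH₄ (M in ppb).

M ≈ 4707 ppb

CO₂ forcing: 5.35 × ln(409/308) = 5.35 × 0.283615 = 1.51734 W/m².
Set 0.036(√M − √700) = 1.51734: √M = 1.51734/0.036 + √700 = 42.1483 + 26.4575 = 68.6058.
M = (68.6058)² = 4706.76 ppb.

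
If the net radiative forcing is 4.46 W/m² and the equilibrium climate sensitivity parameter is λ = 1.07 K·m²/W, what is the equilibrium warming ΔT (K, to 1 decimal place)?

ΔT = λ ΔF = 1.07 × 4.46 = 4.7722 K.

ΔT = 4.8 K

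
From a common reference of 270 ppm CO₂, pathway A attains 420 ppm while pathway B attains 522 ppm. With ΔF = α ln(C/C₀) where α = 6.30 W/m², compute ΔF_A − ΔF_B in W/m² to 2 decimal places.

ΔF_A − ΔF_B = -1.37 W/m²

ΔF_A = 6.30 ln(420/270) = 6.30 × 0.44183 = 2.7835 W/m².
ΔF_B = 6.30 ln(522/270) = 6.30 × 0.65925 = 4.1533 W/m².
Difference: 2.7835 − 4.1533 = -1.3698 W/m².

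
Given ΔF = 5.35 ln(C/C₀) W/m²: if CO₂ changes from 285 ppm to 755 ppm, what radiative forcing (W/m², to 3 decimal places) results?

CO₂ absorption bands are partially saturated, so forcing scales with the logarithm of the concentration ratio.
CO₂: 5.35 × ln(755/285) = 5.35 × ln(2.64912) = 5.35 × 0.97423 = 5.2121 W/m².

ΔF = 5.212 W/m²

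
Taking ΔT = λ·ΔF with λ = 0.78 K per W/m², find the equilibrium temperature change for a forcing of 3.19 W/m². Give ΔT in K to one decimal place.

ΔT = 2.5 K

ΔT = λ ΔF = 0.78 × 3.19 = 2.4882 K.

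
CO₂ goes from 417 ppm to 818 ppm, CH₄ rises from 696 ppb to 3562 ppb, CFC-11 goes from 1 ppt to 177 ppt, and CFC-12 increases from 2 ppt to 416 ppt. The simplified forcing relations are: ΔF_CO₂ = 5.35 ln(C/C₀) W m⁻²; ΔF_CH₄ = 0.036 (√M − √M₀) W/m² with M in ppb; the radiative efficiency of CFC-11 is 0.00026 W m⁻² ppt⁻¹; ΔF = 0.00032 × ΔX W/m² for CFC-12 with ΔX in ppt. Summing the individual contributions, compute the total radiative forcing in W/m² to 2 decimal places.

CO₂: 5.35 × ln(818/417) = 5.35 × ln(1.96163) = 5.35 × 0.67378 = 3.6047 W/m².
CH₄: 0.036 × (√3562 − √696) = 0.036 × (59.6825 − 26.3818) = 0.036 × 33.3007 = 1.1988 W/m².
CFC-11: ΔF = 0.00026 × (177 − 1) = 0.00026 × 176 = 0.0458 W/m².
CFC-12: ΔF = 0.00032 × (416 − 2) = 0.00032 × 414 = 0.1325 W/m².
Total ΔF = 3.6047 + 1.1988 + 0.0458 + 0.1325 = 4.9818 W/m².

ΔF = 4.98 W/m²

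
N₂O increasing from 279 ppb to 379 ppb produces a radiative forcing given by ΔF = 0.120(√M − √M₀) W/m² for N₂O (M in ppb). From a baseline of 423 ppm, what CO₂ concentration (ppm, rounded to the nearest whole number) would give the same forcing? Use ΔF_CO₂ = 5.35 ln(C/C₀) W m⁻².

C ≈ 450 ppm

N₂O forcing: 0.120 × (√379 − √279) = 0.120 × (19.4679 − 16.7033) = 0.120 × 2.7646 = 0.33175 W/m².
Set 5.35 ln(C/423) = 0.33175: ln(C/423) = 0.33175/5.35 = 0.06201, so C = 423 × e^0.06201 = 423 × 1.06397 = 450.06 ppm.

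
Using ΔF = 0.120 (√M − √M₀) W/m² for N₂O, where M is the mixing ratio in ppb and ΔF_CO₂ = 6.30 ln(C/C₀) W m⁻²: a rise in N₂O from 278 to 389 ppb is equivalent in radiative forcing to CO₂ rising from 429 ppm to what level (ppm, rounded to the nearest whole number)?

C ≈ 455 ppm

N₂O forcing: 0.120 × (√389 − √278) = 0.120 × (19.7231 − 16.6733) = 0.120 × 3.0498 = 0.36598 W/m².
Set 6.30 ln(C/429) = 0.36598: ln(C/429) = 0.36598/6.30 = 0.05809, so C = 429 × e^0.05809 = 429 × 1.05981 = 454.66 ppm.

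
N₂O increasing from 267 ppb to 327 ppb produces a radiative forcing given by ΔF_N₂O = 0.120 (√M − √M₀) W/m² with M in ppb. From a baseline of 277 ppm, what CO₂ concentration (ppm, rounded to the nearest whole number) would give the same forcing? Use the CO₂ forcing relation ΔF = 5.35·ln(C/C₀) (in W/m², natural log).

N₂O forcing: 0.120 × (√327 − √267) = 0.120 × (18.0831 − 16.3401) = 0.120 × 1.7430 = 0.20916 W/m².
Set 5.35 ln(C/277) = 0.20916: ln(C/277) = 0.20916/5.35 = 0.03910, so C = 277 × e^0.03910 = 277 × 1.03987 = 288.04 ppm.

C ≈ 288 ppm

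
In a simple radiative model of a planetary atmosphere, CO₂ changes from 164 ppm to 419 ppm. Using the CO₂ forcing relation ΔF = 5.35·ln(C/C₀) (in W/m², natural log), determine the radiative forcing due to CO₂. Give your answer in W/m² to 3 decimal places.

CO₂: 5.35 × ln(419/164) = 5.35 × ln(2.55488) = 5.35 × 0.93801 = 5.0184 W/m².

ΔF = 5.018 W/m²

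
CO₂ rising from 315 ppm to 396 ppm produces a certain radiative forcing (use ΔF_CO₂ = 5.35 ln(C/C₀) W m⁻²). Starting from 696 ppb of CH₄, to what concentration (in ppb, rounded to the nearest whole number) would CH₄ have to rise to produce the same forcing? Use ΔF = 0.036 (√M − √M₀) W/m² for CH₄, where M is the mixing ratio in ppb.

M ≈ 3647 ppb

CO₂ forcing: 5.35 × ln(396/315) = 5.35 × 0.228842 = 1.22430 W/m².
Set 0.036(√M − √696) = 1.22430: √M = 1.22430/0.036 + √696 = 34.0083 + 26.3818 = 60.3901.
M = (60.3901)² = 3646.96 ppb.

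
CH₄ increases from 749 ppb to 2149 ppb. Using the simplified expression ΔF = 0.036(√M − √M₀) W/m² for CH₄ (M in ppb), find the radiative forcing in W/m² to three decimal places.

ΔF = 0.684 W/m²

CH₄: 0.036 × (√2149 − √749) = 0.036 × (46.3573 − 27.3679) = 0.036 × 18.9894 = 0.6836 W/m².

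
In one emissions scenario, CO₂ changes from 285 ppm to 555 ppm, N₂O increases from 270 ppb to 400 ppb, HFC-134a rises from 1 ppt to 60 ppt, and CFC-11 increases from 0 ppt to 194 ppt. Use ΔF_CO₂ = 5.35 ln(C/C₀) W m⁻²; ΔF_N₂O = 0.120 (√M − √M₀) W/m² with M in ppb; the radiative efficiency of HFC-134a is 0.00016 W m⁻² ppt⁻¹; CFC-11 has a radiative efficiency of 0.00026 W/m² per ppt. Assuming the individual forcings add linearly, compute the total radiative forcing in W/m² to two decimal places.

ΔF = 4.05 W/m²

CO₂: 5.35 × ln(555/285) = 5.35 × ln(1.94737) = 5.35 × 0.66648 = 3.5657 W/m².
N₂O: 0.120 × (√400 − √270) = 0.120 × (20.0000 − 16.4317) = 0.120 × 3.5683 = 0.4282 W/m².
HFC-134a: ΔF = 0.00016 × (60 − 1) = 0.00016 × 59 = 0.0094 W/m².
CFC-11: ΔF = 0.00026 × (194 − 0) = 0.00026 × 194 = 0.0504 W/m².
Total ΔF = 3.5657 + 0.4282 + 0.0094 + 0.0504 = 4.0537 W/m².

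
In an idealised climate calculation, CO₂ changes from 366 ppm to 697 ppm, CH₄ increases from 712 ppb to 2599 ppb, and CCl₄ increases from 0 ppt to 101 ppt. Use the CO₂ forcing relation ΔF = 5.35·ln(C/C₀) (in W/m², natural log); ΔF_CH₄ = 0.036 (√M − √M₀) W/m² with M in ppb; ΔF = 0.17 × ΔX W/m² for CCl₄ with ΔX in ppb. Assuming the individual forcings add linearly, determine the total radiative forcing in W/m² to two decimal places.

ΔF = 4.34 W/m²

CO₂: 5.35 × ln(697/366) = 5.35 × ln(1.90437) = 5.35 × 0.64415 = 3.4462 W/m².
CH₄: 0.036 × (√2599 − √712) = 0.036 × (50.9804 − 26.6833) = 0.036 × 24.2971 = 0.8747 W/m².
CCl₄: Δ = 101 − 0 = 101 ppt = 0.101 ppb; ΔF = 0.17 × 0.101 = 0.0172 W/m².
Total ΔF = 3.4462 + 0.8747 + 0.0172 = 4.3381 W/m².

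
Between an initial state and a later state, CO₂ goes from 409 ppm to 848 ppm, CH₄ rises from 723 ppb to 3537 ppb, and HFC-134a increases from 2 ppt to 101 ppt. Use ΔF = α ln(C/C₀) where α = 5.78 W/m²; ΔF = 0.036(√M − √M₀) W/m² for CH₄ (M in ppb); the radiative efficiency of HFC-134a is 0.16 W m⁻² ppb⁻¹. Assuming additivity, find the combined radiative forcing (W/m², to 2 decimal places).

ΔF = 5.40 W/m²

CO₂: 5.78 × ln(848/409) = 5.78 × ln(2.07335) = 5.78 × 0.72917 = 4.2146 W/m².
CH₄: 0.036 × (√3537 − √723) = 0.036 × (59.4727 − 26.8887) = 0.036 × 32.5840 = 1.1730 W/m².
HFC-134a: Δ = 101 − 2 = 99 ppt = 0.099 ppb; ΔF = 0.16 × 0.099 = 0.0158 W/m².
Total ΔF = 4.2146 + 1.1730 + 0.0158 = 5.4034 W/m².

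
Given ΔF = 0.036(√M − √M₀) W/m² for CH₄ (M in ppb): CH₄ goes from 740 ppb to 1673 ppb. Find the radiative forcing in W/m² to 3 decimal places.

CH₄: 0.036 × (√1673 − √740) = 0.036 × (40.9023 − 27.2029) = 0.036 × 13.6994 = 0.4932 W/m².

ΔF = 0.493 W/m²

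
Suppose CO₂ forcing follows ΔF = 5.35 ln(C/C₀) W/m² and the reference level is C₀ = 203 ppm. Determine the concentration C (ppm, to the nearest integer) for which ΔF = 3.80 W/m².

C ≈ 413 ppm

Set 5.35 ln(C/203) = 3.80, so ln(C/203) = 3.80/5.35 = 0.71028.
Then C/203 = e^0.71028 = 2.03456, giving C = 203 × 2.03456 = 413.02 ppm.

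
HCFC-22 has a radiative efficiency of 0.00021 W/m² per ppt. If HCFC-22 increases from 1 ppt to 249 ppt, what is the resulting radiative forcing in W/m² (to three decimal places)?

HCFC-22: ΔF = 0.00021 × (249 − 1) = 0.00021 × 248 = 0.0521 W/m².

ΔF = 0.052 W/m²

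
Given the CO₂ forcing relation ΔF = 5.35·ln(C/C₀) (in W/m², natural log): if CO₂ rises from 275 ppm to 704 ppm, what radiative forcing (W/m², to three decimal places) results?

CO₂ absorption bands are partially saturated, so forcing scales with the logarithm of the concentration ratio.
CO₂: 5.35 × ln(704/275) = 5.35 × ln(2.56000) = 5.35 × 0.94001 = 5.0291 W/m².

ΔF = 5.029 W/m²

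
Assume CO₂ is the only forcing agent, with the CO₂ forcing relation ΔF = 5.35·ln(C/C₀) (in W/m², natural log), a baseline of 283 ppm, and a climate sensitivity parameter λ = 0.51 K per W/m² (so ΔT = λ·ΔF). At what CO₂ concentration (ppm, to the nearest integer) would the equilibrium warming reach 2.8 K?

C ≈ 790 ppm

Required forcing: ΔF = ΔT/λ = 2.8/0.51 = 5.4902 W/m².
Then ln(C/283) = ΔF/5.35 = 5.4902/5.35 = 1.02621.
So C = 283 × e^1.02621 = 283 × 2.79047 = 789.70 ppm.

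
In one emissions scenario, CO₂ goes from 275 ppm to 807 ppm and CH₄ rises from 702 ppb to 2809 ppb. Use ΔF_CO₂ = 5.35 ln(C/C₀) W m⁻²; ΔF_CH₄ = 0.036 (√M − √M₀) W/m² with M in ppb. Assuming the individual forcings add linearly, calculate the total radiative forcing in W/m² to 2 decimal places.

ΔF = 6.71 W/m²

CO₂: 5.35 × ln(807/275) = 5.35 × ln(2.93455) = 5.35 × 1.07655 = 5.7595 W/m².
CH₄: 0.036 × (√2809 − √702) = 0.036 × (53.0000 − 26.4953) = 0.036 × 26.5047 = 0.9542 W/m².
Total ΔF = 5.7595 + 0.9542 = 6.7137 W/m².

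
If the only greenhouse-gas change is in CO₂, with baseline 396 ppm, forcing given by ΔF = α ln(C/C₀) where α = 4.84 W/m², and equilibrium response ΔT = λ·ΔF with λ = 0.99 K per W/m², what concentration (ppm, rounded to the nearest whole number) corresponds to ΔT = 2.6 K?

C ≈ 681 ppm

Required forcing: ΔF = ΔT/λ = 2.6/0.99 = 2.6263 W/m².
Then ln(C/396) = ΔF/4.84 = 2.6263/4.84 = 0.54262.
So C = 396 × e^0.54262 = 396 × 1.72051 = 681.32 ppm.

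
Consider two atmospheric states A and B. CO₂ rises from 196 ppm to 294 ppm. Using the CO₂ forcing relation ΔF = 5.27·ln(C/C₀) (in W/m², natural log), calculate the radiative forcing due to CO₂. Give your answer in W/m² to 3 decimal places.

ΔF = 2.137 W/m²

CO₂: 5.27 × ln(294/196) = 5.27 × ln(1.50000) = 5.27 × 0.40547 = 2.1368 W/m².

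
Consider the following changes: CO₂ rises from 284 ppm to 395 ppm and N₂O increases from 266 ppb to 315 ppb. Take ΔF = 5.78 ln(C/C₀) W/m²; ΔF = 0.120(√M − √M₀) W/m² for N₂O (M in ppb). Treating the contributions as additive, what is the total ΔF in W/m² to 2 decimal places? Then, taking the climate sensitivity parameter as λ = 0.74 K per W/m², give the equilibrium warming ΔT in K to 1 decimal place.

ΔF = 2.08 W/m²; ΔT = 1.5 K

CO₂: 5.78 × ln(395/284) = 5.78 × ln(1.39085) = 5.78 × 0.32992 = 1.9069 W/m².
N₂O: 0.120 × (√315 − √266) = 0.120 × (17.7482 − 16.3095) = 0.120 × 1.4387 = 0.1726 W/m².
Total ΔF = 1.9069 + 0.1726 = 2.0795 W/m².
ΔT = λ ΔF = 0.74 × 2.08 = 1.5392 K.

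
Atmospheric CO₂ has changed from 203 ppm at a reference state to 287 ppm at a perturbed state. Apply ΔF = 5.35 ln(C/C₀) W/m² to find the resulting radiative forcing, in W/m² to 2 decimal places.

CO₂ absorption bands are partially saturated, so forcing scales with the logarithm of the concentration ratio.
CO₂: 5.35 × ln(287/203) = 5.35 × ln(1.41379) = 5.35 × 0.34627 = 1.8525 W/m².

ΔF = 1.85 W/m²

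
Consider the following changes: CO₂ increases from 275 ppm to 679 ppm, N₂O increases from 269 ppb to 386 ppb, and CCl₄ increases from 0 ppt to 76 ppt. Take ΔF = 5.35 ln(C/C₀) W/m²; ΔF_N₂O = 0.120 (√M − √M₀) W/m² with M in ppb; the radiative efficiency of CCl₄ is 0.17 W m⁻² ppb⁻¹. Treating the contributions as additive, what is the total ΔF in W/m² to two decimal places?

ΔF = 5.24 W/m²

CO₂: 5.35 × ln(679/275) = 5.35 × ln(2.46909) = 5.35 × 0.90385 = 4.8356 W/m².
N₂O: 0.120 × (√386 − √269) = 0.120 × (19.6469 − 16.4012) = 0.120 × 3.2457 = 0.3895 W/m².
CCl₄: Δ = 76 − 0 = 76 ppt = 0.076 ppb; ΔF = 0.17 × 0.076 = 0.0129 W/m².
Total ΔF = 4.8356 + 0.3895 + 0.0129 = 5.2380 W/m².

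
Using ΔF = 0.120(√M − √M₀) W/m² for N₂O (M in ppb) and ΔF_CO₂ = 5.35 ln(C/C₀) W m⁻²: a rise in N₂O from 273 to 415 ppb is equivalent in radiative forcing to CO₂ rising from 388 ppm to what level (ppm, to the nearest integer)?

N₂O forcing: 0.120 × (√415 − √273) = 0.120 × (20.3715 − 16.5227) = 0.120 × 3.8488 = 0.46186 W/m².
Set 5.35 ln(C/388) = 0.46186: ln(C/388) = 0.46186/5.35 = 0.08633, so C = 388 × e^0.08633 = 388 × 1.09017 = 422.99 ppm.

C ≈ 423 ppm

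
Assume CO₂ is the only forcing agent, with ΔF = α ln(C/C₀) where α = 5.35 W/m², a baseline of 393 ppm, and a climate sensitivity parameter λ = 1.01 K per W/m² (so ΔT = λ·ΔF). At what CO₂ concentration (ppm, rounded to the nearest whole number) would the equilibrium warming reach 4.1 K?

Required forcing: ΔF = ΔT/λ = 4.1/1.01 = 4.0594 W/m².
Then ln(C/393) = ΔF/5.35 = 4.0594/5.35 = 0.75877.
So C = 393 × e^0.75877 = 393 × 2.13565 = 839.31 ppm.

C ≈ 839 ppm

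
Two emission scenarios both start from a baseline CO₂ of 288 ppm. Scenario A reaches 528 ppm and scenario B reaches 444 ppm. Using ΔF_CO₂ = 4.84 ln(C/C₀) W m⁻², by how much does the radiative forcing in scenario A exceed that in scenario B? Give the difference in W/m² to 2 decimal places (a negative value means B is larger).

ΔF_A − ΔF_B = 0.84 W/m²

ΔF_A = 4.84 ln(528/288) = 4.84 × 0.60614 = 2.9337 W/m².
ΔF_B = 4.84 ln(444/288) = 4.84 × 0.43286 = 2.0950 W/m².
Difference: 2.9337 − 2.0950 = 0.8387 W/m².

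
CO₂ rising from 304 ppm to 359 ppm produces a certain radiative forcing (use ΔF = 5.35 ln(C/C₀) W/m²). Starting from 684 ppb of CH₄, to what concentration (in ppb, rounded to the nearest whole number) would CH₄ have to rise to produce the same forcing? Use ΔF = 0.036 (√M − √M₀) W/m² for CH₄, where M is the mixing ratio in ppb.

CO₂ forcing: 5.35 × ln(359/304) = 5.35 × 0.166295 = 0.88968 W/m².
Set 0.036(√M − √684) = 0.88968: √M = 0.88968/0.036 + √684 = 24.7133 + 26.1534 = 50.8667.
M = (50.8667)² = 2587.42 ppb.

M ≈ 2587 ppb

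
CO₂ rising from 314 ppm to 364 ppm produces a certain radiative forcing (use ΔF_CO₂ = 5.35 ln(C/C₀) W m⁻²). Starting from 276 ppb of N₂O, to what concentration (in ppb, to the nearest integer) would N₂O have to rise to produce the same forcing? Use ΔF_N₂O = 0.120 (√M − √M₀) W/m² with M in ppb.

CO₂ forcing: 5.35 × ln(364/314) = 5.35 × 0.147761 = 0.79052 W/m².
Set 0.120(√M − √276) = 0.79052: √M = 0.79052/0.120 + √276 = 6.5877 + 16.6132 = 23.2009.
M = (23.2009)² = 538.28 ppb.

M ≈ 538 ppb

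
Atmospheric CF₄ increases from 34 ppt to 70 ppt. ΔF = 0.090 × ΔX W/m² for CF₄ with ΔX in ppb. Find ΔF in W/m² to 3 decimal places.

ΔF = 0.003 W/m²

CF₄: Δ = 70 − 34 = 36 ppt = 0.036 ppb; ΔF = 0.090 × 0.036 = 0.0032 W/m².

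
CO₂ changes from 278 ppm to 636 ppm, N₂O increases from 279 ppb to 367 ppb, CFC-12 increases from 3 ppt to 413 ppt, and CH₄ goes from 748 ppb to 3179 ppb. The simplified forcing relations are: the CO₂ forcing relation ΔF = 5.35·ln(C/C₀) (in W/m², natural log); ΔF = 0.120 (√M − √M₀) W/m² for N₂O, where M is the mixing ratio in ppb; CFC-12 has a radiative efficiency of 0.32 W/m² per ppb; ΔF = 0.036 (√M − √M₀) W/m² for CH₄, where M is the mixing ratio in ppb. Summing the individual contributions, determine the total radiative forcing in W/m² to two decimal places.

CO₂: 5.35 × ln(636/278) = 5.35 × ln(2.28777) = 5.35 × 0.82758 = 4.4276 W/m².
N₂O: 0.120 × (√367 − √279) = 0.120 × (19.1572 − 16.7033) = 0.120 × 2.4539 = 0.2945 W/m².
CFC-12: Δ = 413 − 3 = 410 ppt = 0.410 ppb; ΔF = 0.32 × 0.410 = 0.1312 W/m².
CH₄: 0.036 × (√3179 − √748) = 0.036 × (56.3826 − 27.3496) = 0.036 × 29.0330 = 1.0452 W/m².
Total ΔF = 4.4276 + 0.2945 + 0.1312 + 1.0452 = 5.8985 W/m².

ΔF = 5.90 W/m²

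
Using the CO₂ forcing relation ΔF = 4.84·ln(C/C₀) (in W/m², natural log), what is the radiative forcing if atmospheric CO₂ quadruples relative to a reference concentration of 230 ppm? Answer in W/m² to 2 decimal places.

Because the forcing depends only on the ratio C/C₀, the initial concentration does not enter.
ΔF = 4.84 × ln(4) = 4.84 × 1.38629 = 6.7096 W/m².

ΔF = 6.71 W/m²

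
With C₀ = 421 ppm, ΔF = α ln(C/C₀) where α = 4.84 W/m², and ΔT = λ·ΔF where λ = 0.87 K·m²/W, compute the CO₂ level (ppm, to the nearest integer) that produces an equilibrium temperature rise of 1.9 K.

C ≈ 661 ppm

Required forcing: ΔF = ΔT/λ = 1.9/0.87 = 2.1839 W/m².
Then ln(C/421) = ΔF/4.84 = 2.1839/4.84 = 0.45122.
So C = 421 × e^0.45122 = 421 × 1.57023 = 661.07 ppm.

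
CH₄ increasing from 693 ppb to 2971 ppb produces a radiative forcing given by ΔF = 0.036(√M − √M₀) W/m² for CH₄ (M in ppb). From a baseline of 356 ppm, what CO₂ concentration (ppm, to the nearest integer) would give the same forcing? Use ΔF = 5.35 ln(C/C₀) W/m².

C ≈ 430 ppm

CH₄ forcing: 0.036 × (√2971 − √693) = 0.036 × (54.5069 − 26.3249) = 0.036 × 28.1820 = 1.01455 W/m².
Set 5.35 ln(C/356) = 1.01455: ln(C/356) = 1.01455/5.35 = 0.18964, so C = 356 × e^0.18964 = 356 × 1.20881 = 430.34 ppm.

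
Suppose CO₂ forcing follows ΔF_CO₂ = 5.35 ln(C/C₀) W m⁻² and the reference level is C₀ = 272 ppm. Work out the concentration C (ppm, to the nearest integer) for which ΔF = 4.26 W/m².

Set 5.35 ln(C/272) = 4.26, so ln(C/272) = 4.26/5.35 = 0.79626.
Then C/272 = e^0.79626 = 2.21723, giving C = 272 × 2.21723 = 603.09 ppm.

C ≈ 603 ppm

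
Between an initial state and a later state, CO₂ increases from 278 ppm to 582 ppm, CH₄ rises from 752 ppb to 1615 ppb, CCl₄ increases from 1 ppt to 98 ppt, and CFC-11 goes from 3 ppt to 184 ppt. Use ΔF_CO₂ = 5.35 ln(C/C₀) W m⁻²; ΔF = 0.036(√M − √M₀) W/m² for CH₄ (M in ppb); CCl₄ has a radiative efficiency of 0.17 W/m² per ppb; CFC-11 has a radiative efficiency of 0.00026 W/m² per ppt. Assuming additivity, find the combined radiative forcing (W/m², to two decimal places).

CO₂: 5.35 × ln(582/278) = 5.35 × ln(2.09353) = 5.35 × 0.73885 = 3.9528 W/m².
CH₄: 0.036 × (√1615 − √752) = 0.036 × (40.1871 − 27.4226) = 0.036 × 12.7645 = 0.4595 W/m².
CCl₄: Δ = 98 − 1 = 97 ppt = 0.097 ppb; ΔF = 0.17 × 0.097 = 0.0165 W/m².
CFC-11: ΔF = 0.00026 × (184 − 3) = 0.00026 × 181 = 0.0471 W/m².
Total ΔF = 3.9528 + 0.4595 + 0.0165 + 0.0471 = 4.4759 W/m².

ΔF = 4.48 W/m²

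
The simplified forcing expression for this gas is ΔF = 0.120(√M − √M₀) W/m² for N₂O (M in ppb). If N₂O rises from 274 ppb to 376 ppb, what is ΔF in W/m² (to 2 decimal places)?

N₂O: 0.120 × (√376 − √274) = 0.120 × (19.3907 − 16.5529) = 0.120 × 2.8378 = 0.3405 W/m².

ΔF = 0.34 W/m²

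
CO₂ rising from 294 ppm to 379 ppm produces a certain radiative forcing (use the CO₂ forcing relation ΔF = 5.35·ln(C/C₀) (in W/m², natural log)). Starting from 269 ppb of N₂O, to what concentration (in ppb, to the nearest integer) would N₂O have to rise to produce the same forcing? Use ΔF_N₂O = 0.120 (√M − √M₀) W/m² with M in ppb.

M ≈ 769 ppb

CO₂ forcing: 5.35 × ln(379/294) = 5.35 × 0.253956 = 1.35866 W/m².
Set 0.120(√M − √269) = 1.35866: √M = 1.35866/0.120 + √269 = 11.3222 + 16.4012 = 27.7234.
M = (27.7234)² = 768.59 ppb.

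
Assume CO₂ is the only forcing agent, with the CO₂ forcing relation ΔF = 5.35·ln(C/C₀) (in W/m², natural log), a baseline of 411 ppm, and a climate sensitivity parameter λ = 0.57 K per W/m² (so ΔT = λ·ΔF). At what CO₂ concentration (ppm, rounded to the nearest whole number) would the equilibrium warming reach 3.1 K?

Required forcing: ΔF = ΔT/λ = 3.1/0.57 = 5.4386 W/m².
Then ln(C/411) = ΔF/5.35 = 5.4386/5.35 = 1.01656.
So C = 411 × e^1.01656 = 411 × 2.76367 = 1135.87 ppm.

C ≈ 1136 ppm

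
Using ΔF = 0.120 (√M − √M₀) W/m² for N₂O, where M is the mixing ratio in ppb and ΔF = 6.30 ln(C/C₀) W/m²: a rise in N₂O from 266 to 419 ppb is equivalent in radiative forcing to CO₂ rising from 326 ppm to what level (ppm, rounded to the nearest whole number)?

N₂O forcing: 0.120 × (√419 − √266) = 0.120 × (20.4695 − 16.3095) = 0.120 × 4.1600 = 0.49920 W/m².
Set 6.30 ln(C/326) = 0.49920: ln(C/326) = 0.49920/6.30 = 0.07924, so C = 326 × e^0.07924 = 326 × 1.08246 = 352.88 ppm.

C ≈ 353 ppm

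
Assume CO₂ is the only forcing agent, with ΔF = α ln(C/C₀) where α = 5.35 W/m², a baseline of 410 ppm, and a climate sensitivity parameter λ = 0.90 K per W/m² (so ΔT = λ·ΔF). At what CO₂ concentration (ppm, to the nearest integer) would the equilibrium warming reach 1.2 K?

Required forcing: ΔF = ΔT/λ = 1.2/0.90 = 1.3333 W/m².
Then ln(C/410) = ΔF/5.35 = 1.3333/5.35 = 0.24921.
So C = 410 × e^0.24921 = 410 × 1.28301 = 526.03 ppm.

C ≈ 526 ppm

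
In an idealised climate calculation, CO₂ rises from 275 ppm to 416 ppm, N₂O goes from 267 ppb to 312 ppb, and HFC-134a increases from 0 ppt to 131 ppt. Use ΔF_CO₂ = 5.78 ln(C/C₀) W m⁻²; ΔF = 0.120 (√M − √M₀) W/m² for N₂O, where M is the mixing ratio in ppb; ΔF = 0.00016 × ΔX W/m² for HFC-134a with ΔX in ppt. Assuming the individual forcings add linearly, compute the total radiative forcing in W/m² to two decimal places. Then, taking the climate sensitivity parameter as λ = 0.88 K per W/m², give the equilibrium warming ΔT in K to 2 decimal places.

CO₂: 5.78 × ln(416/275) = 5.78 × ln(1.51273) = 5.78 × 0.41392 = 2.3925 W/m².
N₂O: 0.120 × (√312 − √267) = 0.120 × (17.6635 − 16.3401) = 0.120 × 1.3234 = 0.1588 W/m².
HFC-134a: ΔF = 0.00016 × (131 − 0) = 0.00016 × 131 = 0.0210 W/m².
Total ΔF = 2.3925 + 0.1588 + 0.0210 = 2.5723 W/m².
ΔT = λ ΔF = 0.88 × 2.57 = 2.2616 K.

ΔF = 2.57 W/m²; ΔT = 2.26 K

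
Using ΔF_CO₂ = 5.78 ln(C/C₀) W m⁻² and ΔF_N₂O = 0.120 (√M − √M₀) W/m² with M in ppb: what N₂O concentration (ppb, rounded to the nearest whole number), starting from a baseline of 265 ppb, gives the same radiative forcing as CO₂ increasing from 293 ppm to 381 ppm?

CO₂ forcing: 5.78 × ln(381/293) = 5.78 × 0.262627 = 1.51798 W/m².
Set 0.120(√M − √265) = 1.51798: √M = 1.51798/0.120 + √265 = 12.6498 + 16.2788 = 28.9286.
M = (28.9286)² = 836.86 ppb.

M ≈ 837 ppb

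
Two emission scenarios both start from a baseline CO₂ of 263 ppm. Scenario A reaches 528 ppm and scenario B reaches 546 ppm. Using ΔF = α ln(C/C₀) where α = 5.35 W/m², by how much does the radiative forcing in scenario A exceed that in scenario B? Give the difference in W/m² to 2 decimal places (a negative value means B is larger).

ΔF_A = 5.35 ln(528/263) = 5.35 × 0.69694 = 3.7286 W/m².
ΔF_B = 5.35 ln(546/263) = 5.35 × 0.73046 = 3.9080 W/m².
Difference: 3.7286 − 3.9080 = -0.1794 W/m².

ΔF_A − ΔF_B = -0.18 W/m²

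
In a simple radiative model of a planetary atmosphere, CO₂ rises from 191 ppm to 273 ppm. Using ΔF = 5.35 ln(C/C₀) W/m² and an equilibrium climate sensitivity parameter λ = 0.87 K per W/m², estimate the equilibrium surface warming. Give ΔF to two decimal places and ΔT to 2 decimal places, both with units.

CO₂: 5.35 × ln(273/191) = 5.35 × ln(1.42932) = 5.35 × 0.35720 = 1.9110 W/m².
ΔT = λ ΔF = 0.87 × 1.91 = 1.6617 K.

ΔF = 1.91 W/m²; ΔT = 1.66 K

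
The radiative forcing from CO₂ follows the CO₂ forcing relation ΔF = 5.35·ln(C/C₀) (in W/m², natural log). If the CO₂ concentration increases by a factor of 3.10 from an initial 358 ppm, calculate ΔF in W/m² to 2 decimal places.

Because the forcing depends only on the ratio C/C₀, the initial concentration does not enter.
ΔF = 5.35 × ln(3.10) = 5.35 × 1.13140 = 6.0530 W/m².

ΔF = 6.05 W/m²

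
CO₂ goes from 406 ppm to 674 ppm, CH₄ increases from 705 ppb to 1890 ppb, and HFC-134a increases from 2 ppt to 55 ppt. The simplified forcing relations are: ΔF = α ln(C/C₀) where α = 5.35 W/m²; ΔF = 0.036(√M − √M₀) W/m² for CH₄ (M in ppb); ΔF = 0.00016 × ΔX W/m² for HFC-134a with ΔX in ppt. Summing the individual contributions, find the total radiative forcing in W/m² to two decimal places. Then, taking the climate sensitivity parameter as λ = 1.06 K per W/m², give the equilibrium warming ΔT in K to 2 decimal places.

ΔF = 3.33 W/m²; ΔT = 3.53 K

CO₂: 5.35 × ln(674/406) = 5.35 × ln(1.66010) = 5.35 × 0.50688 = 2.7118 W/m².
CH₄: 0.036 × (√1890 − √705) = 0.036 × (43.4741 − 26.5518) = 0.036 × 16.9223 = 0.6092 W/m².
HFC-134a: ΔF = 0.00016 × (55 − 2) = 0.00016 × 53 = 0.0085 W/m².
Total ΔF = 2.7118 + 0.6092 + 0.0085 = 3.3295 W/m².
ΔT = λ ΔF = 1.06 × 3.33 = 3.5298 K.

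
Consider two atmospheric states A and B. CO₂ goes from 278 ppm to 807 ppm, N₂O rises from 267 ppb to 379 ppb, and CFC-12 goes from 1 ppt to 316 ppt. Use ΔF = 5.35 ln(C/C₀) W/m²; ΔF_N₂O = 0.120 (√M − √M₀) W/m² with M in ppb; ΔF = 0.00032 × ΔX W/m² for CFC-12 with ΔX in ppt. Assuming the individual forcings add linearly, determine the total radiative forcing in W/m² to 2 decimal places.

ΔF = 6.18 W/m²

CO₂: 5.35 × ln(807/278) = 5.35 × ln(2.90288) = 5.35 × 1.06570 = 5.7015 W/m².
N₂O: 0.120 × (√379 − √267) = 0.120 × (19.4679 − 16.3401) = 0.120 × 3.1278 = 0.3753 W/m².
CFC-12: ΔF = 0.00032 × (316 − 1) = 0.00032 × 315 = 0.1008 W/m².
Total ΔF = 5.7015 + 0.3753 + 0.1008 = 6.1776 W/m².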